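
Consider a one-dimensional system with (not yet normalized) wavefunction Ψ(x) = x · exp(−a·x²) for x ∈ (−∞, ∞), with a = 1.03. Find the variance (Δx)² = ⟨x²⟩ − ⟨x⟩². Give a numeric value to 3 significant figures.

0.728

Compute ⟨x⟩ and ⟨x²⟩ separately, then (Δx)² = ⟨x²⟩ − ⟨x⟩².
Expand each integrand as polynomial × e^(−2ax²) and use ∫x^(2j)·e^(−2ax²) dx = (2j−1)!!/(4a)^j · √(π/(2a)), odd powers → 0; here √(π/(2a)) = 1.2349.
Normalization: ∫|Ψ|² dx = 0.29974.
⟨x⟩ = 0.0000 and ⟨x²⟩ = 0.72816.
(Δx)² = 0.72816 − (0.0000)² = 0.72816.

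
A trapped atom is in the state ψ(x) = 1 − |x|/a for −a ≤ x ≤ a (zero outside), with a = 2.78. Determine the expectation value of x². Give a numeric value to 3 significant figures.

0.773

⟨x²⟩ = ∫ x²·|ψ|² dx / ∫|ψ|² dx (integrals over the domain).
ψ is even, so ∫ over [−a, a] = 2∫₀ᵃ with ψ = 1 − x/a there: ∫₀ᵃ (1 − x/a)² dx = a/3, ∫₀ᵃ x²(1 − x/a)² dx = a³/30, ∫₀ᵃ x⁴(1 − x/a)² dx = a⁵/105.
State is unnormalized: ∫|ψ|² dx = 1.8533, and ∫ψ*·x²·ψ dx = 1.4323, so ⟨x²⟩ = 1.4323 / 1.8533.
⟨x²⟩ = 0.77284.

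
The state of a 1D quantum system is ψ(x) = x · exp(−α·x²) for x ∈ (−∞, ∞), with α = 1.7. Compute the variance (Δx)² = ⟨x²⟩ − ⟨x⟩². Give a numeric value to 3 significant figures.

Compute ⟨x⟩ and ⟨x²⟩ separately, then (Δx)² = ⟨x²⟩ − ⟨x⟩².
Expand each integrand as polynomial × e^(−2αx²) and use ∫x^(2j)·e^(−2αx²) dx = (2j−1)!!/(4α)^j · √(π/(2α)), odd powers → 0; here √(π/(2α)) = 0.96125.
Normalization: ∫|ψ|² dx = 0.14136.
⟨x⟩ = 0.0000 and ⟨x²⟩ = 0.44118.
(Δx)² = 0.44118 − (0.0000)² = 0.44118.

0.441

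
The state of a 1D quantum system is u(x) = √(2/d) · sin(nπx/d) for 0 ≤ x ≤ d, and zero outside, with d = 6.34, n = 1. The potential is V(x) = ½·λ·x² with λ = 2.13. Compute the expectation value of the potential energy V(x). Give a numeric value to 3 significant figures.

⟨V⟩ = ∫ V(x)·|u|² dx.
With sin²θ = (1 − cos2θ)/2 on 0 ≤ x ≤ d: ∫sin²(nπx/d) dx = d/2, ∫x·sin²(nπx/d) dx = d²/4, ∫x²·sin²(nπx/d) dx = d³·(1/6 − 1/(4n²π²)); higher powers xᵏ the same way, integrating xᵏ·cos(2nπx/d) by parts.
⟨V⟩ = 12.101.

12.1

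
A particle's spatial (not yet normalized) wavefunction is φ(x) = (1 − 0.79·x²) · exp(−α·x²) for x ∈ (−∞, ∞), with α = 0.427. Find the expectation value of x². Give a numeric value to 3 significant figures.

1.17

⟨x²⟩ = ∫ x²·|φ|² dx / ∫|φ|² dx (integrals over the domain).
Expand each integrand as polynomial × e^(−2αx²) and use ∫x^(2j)·e^(−2αx²) dx = (2j−1)!!/(4α)^j · √(π/(2α)), odd powers → 0; here √(π/(2α)) = 1.9180.
State is unnormalized: ∫|φ|² dx = 1.3747, and ∫φ*·x²·φ dx = 1.6101, so ⟨x²⟩ = 1.6101 / 1.3747.
⟨x²⟩ = 1.1712.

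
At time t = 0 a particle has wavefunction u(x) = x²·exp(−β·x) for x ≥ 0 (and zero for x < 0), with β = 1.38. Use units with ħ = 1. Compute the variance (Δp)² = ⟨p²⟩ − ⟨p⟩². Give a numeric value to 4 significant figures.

Compute ⟨p⟩ and ⟨p²⟩ separately; (Δp)² = ⟨p²⟩ − ⟨p⟩².
Differentiate x²·exp(−β·x) with the product rule; every integrand then reduces to terms xʲ·e^(−2βx) on [0, ∞), with ∫₀^∞ xʲ·e^(−2βx) dx = j!/(2β)^(j+1).
Normalization: ∫|u|² dx = 0.14985.
⟨p⟩ = 0.0000 and ⟨p²⟩ = 0.63480.
(Δp)² = 0.63480 − (0.0000)² = 0.63480.

0.6348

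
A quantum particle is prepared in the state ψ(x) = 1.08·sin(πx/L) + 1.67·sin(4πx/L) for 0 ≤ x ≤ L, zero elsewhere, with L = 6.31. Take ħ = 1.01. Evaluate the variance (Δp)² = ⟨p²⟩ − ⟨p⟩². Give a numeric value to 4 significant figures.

Compute ⟨p⟩ and ⟨p²⟩ separately; (Δp)² = ⟨p²⟩ − ⟨p⟩².
d²/dx² sin(jπx/L) = −(jπ/L)²·sin(jπx/L); on 0 ≤ x ≤ L, ∫sin²(jπx/L) dx = L/2 and ∫sin(jπx/L)·sin(lπx/L) dx = 0 for j ≠ l, so only diagonal terms survive in ∫|ψ|² and ∫ψ·ψ″; ∫ψ·ψ′ dx = [ψ²/2] between the walls = 0.
Normalization: ∫|ψ|² dx = 12.479.
⟨p⟩ = 0.0000 and ⟨p²⟩ = 2.9273.
(Δp)² = 2.9273 − (0.0000)² = 2.9273.

2.927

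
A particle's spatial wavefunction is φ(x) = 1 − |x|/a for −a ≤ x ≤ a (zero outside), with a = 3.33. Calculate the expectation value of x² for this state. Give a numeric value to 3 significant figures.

1.11

⟨x²⟩ = ∫ x²·|φ|² dx / ∫|φ|² dx (integrals over the domain).
φ is even, so ∫ over [−a, a] = 2∫₀ᵃ with φ = 1 − x/a there: ∫₀ᵃ (1 − x/a)² dx = a/3, ∫₀ᵃ x²(1 − x/a)² dx = a³/30, ∫₀ᵃ x⁴(1 − x/a)² dx = a⁵/105.
State is unnormalized: ∫|φ|² dx = 2.2200, and ∫φ*·x²·φ dx = 2.4617, so ⟨x²⟩ = 2.4617 / 2.2200.
⟨x²⟩ = 1.1089.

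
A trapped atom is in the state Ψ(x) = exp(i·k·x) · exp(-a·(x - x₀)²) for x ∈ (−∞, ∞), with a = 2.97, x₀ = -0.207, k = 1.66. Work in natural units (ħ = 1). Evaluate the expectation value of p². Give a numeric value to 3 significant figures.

5.73

p² Ψ = −ħ² d²Ψ/dx²; ⟨p²⟩ = −ħ² ∫ Ψ*·Ψ'' dx / ∫|Ψ|² dx.
Gaussian moments (u = x − x₀): ∫u^(2j)·e^(−2au²) du = (2j−1)!!/(4a)^j · √(π/(2a)), odd powers integrate to 0; here √(π/(2a)) = 0.72725. Derivatives: Ψ′ = (ik − 2au)·Ψ, Ψ″ = ((ik − 2au)² − 2a)·Ψ; the odd-in-u pieces drop out.
State is unnormalized: ∫|Ψ|² dx = 0.72725, and ∫Ψ*·(−ħ² Ψ'') dx = 4.1639, so ⟨p²⟩ = 4.1639 / 0.72725.
⟨p²⟩ = 5.7256.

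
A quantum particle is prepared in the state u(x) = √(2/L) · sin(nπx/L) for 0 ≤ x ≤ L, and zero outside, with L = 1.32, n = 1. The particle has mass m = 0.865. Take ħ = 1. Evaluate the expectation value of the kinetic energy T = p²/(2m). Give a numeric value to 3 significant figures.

3.27

T = −(ħ²/2m) d²/dx², so ⟨T⟩ = −(ħ²/2m) ∫ u*·u'' dx; with m = 0.865.
d/dx sin(nπx/L) = (nπ/L)·cos(nπx/L) and d²/dx² sin(nπx/L) = −(nπ/L)²·sin(nπx/L); on 0 ≤ x ≤ L, ∫sin²(nπx/L) dx = L/2 and ∫sin(nπx/L)·cos(nπx/L) dx = 0.
⟨T⟩ = 3.2742.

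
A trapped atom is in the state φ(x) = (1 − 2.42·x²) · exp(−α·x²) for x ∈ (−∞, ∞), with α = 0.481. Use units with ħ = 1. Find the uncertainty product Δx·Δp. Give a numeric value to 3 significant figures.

Δx = √(⟨x²⟩−⟨x⟩²), Δp = √(⟨p²⟩−⟨p⟩²).
Expand each integrand as polynomial × e^(−2αx²) and use ∫x^(2j)·e^(−2αx²) dx = (2j−1)!!/(4α)^j · √(π/(2α)), odd powers → 0; here √(π/(2α)) = 1.8071. Differentiate with the product rule, d/dx e^(−αx²) = −2αx·e^(−αx²).
Normalization: ∫|φ|² dx = 5.8380.
⟨x⟩ = 0.0000, ⟨x²⟩ = 2.7647 ⇒ Δx = 1.6627.
⟨p⟩ = 0.0000, ⟨p²⟩ = 2.1723 ⇒ Δp = 1.4739.
Δx·Δp = 2.4506.

2.45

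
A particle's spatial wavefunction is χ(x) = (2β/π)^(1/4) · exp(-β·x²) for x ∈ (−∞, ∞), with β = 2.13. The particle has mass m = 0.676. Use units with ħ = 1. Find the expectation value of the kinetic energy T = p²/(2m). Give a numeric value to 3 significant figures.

1.58

T = −(ħ²/2m) d²/dx², so ⟨T⟩ = −(ħ²/2m) ∫ χ*·χ'' dx; with m = 0.676.
Gaussian moments: ∫x^(2j)·e^(−2βx²) dx = (2j−1)!!/(4β)^j · √(π/(2β)), odd powers integrate to 0; here √(π/(2β)) = 0.85876. Derivatives: d/dx e^(−βx²) = −2βx·e^(−βx²), d²/dx² e^(−βx²) = (4β²x² − 2β)·e^(−βx²).
⟨T⟩ = 1.5754.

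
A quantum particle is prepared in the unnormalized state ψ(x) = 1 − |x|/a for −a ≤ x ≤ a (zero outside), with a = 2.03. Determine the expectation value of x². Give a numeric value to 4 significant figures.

⟨x²⟩ = ∫ x²·|ψ|² dx / ∫|ψ|² dx (integrals over the domain).
ψ is even, so ∫ over [−a, a] = 2∫₀ᵃ with ψ = 1 − x/a there: ∫₀ᵃ (1 − x/a)² dx = a/3, ∫₀ᵃ x²(1 − x/a)² dx = a³/30, ∫₀ᵃ x⁴(1 − x/a)² dx = a⁵/105.
State is unnormalized: ∫|ψ|² dx = 1.3533, and ∫ψ*·x²·ψ dx = 0.55770, so ⟨x²⟩ = 0.55770 / 1.3533.
⟨x²⟩ = 0.41209.

0.4121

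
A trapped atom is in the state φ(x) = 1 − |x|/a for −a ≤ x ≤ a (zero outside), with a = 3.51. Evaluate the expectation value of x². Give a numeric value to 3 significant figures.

⟨x²⟩ = ∫ x²·|φ|² dx / ∫|φ|² dx (integrals over the domain).
φ is even, so ∫ over [−a, a] = 2∫₀ᵃ with φ = 1 − x/a there: ∫₀ᵃ (1 − x/a)² dx = a/3, ∫₀ᵃ x²(1 − x/a)² dx = a³/30, ∫₀ᵃ x⁴(1 − x/a)² dx = a⁵/105.
State is unnormalized: ∫|φ|² dx = 2.3400, and ∫φ*·x²·φ dx = 2.8829, so ⟨x²⟩ = 2.8829 / 2.3400.
⟨x²⟩ = 1.2320.

1.23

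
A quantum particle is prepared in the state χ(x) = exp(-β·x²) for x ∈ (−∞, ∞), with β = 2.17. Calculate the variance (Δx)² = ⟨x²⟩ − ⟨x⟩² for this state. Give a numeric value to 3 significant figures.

0.115

Compute ⟨x⟩ and ⟨x²⟩ separately, then (Δx)² = ⟨x²⟩ − ⟨x⟩².
Gaussian moments: ∫x^(2j)·e^(−2βx²) dx = (2j−1)!!/(4β)^j · √(π/(2β)), odd powers integrate to 0; here √(π/(2β)) = 0.85081.
Normalization: ∫|χ|² dx = 0.85081.
⟨x⟩ = 0.0000 and ⟨x²⟩ = 0.11521.
(Δx)² = 0.11521 − (0.0000)² = 0.11521.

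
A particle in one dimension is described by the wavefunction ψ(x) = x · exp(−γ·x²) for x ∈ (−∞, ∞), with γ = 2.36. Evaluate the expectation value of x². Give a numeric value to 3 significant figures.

0.318

⟨x²⟩ = ∫ x²·|ψ|² dx / ∫|ψ|² dx (integrals over the domain).
Expand each integrand as polynomial × e^(−2γx²) and use ∫x^(2j)·e^(−2γx²) dx = (2j−1)!!/(4γ)^j · √(π/(2γ)), odd powers → 0; here √(π/(2γ)) = 0.81584.
State is unnormalized: ∫|ψ|² dx = 0.086424, and ∫ψ*·x²·ψ dx = 0.027465, so ⟨x²⟩ = 0.027465 / 0.086424.
⟨x²⟩ = 0.31780.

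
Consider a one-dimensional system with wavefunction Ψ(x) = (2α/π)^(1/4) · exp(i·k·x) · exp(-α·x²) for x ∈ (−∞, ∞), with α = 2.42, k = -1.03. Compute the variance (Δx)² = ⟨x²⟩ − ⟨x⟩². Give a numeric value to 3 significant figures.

0.103

Compute ⟨x⟩ and ⟨x²⟩ separately, then (Δx)² = ⟨x²⟩ − ⟨x⟩².
Gaussian moments: ∫x^(2j)·e^(−2αx²) dx = (2j−1)!!/(4α)^j · √(π/(2α)), odd powers integrate to 0; here √(π/(2α)) = 0.80566.
⟨x⟩ = 0.0000 and ⟨x²⟩ = 0.10331.
(Δx)² = 0.10331 − (0.0000)² = 0.10331.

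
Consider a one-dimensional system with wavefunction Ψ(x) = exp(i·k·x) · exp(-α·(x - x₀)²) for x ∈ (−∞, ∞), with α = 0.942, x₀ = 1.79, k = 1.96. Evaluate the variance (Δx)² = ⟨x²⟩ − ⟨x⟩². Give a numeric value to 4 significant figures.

0.2654

Compute ⟨x⟩ and ⟨x²⟩ separately, then (Δx)² = ⟨x²⟩ − ⟨x⟩².
Gaussian moments (u = x − x₀): ∫u^(2j)·e^(−2αu²) du = (2j−1)!!/(4α)^j · √(π/(2α)), odd powers integrate to 0; here √(π/(2α)) = 1.2913.
Normalization: ∫|Ψ|² dx = 1.2913.
⟨x⟩ = 1.7900 and ⟨x²⟩ = 3.4695.
(Δx)² = 3.4695 − (1.7900)² = 0.26539.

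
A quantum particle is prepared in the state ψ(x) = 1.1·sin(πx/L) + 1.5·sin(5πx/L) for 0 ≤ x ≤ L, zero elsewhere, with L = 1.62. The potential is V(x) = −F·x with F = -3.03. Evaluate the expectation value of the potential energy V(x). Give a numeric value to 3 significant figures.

⟨V⟩ = ∫ V(x)·|ψ|² dx / ∫|ψ|² dx.
On 0 ≤ x ≤ L (j ≠ l): ∫sin²(jπx/L) dx = L/2, ∫sin(jπx/L)·sin(lπx/L) dx = 0; diagonal moments ∫x·sin²(jπx/L) dx = L²/4, ∫x²·sin²(jπx/L) dx = L³·(1/6 − 1/(4j²π²)); cross terms ∫x·sin(jπx/L)·sin(lπx/L) dx = 0 for j + l even and −4jlL²/(π²(j² − l²)²) for j + l odd, ∫x²·sin(jπx/L)·sin(lπx/L) dx = (−1)^(j+l)·4jlL³/(π²(j² − l²)²); higher powers the same way via product-to-sum and parts.
State is unnormalized: ∫|ψ|² dx = 2.8026, and ∫ψ*·V(x)·ψ dx = 6.8784, so ⟨V⟩ = 6.8784 / 2.8026.
⟨V⟩ = 2.4543.

2.45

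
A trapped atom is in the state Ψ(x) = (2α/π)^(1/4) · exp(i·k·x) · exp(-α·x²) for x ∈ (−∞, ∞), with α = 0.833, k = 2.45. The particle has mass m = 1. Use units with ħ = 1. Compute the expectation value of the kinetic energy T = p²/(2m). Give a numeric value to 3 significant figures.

T = −(ħ²/2m) d²/dx², so ⟨T⟩ = −(ħ²/2m) ∫ Ψ*·Ψ'' dx; with m = 1.
Gaussian moments: ∫x^(2j)·e^(−2αx²) dx = (2j−1)!!/(4α)^j · √(π/(2α)), odd powers integrate to 0; here √(π/(2α)) = 1.3732. Derivatives: Ψ′ = (ik − 2αx)·Ψ, Ψ″ = ((ik − 2αx)² − 2α)·Ψ; the odd-in-x pieces drop out.
⟨T⟩ = 3.4178.

3.42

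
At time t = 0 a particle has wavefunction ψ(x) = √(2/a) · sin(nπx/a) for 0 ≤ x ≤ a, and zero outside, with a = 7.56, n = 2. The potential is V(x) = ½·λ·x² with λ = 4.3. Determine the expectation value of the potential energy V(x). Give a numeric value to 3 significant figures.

⟨V⟩ = ∫ V(x)·|ψ|² dx.
With sin²θ = (1 − cos2θ)/2 on 0 ≤ x ≤ a: ∫sin²(nπx/a) dx = a/2, ∫x·sin²(nπx/a) dx = a²/4, ∫x²·sin²(nπx/a) dx = a³·(1/6 − 1/(4n²π²)); higher powers xᵏ the same way, integrating xᵏ·cos(2nπx/a) by parts.
⟨V⟩ = 39.404.

39.4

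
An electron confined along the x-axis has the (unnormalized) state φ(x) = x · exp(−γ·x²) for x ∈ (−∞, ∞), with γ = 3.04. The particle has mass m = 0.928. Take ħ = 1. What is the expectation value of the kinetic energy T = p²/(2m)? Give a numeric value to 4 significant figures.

T = −(ħ²/2m) d²/dx², so ⟨T⟩ = −(ħ²/2m) ∫ φ*·φ'' dx / ∫|φ|² dx; with m = 0.928.
Expand each integrand as polynomial × e^(−2γx²) and use ∫x^(2j)·e^(−2γx²) dx = (2j−1)!!/(4γ)^j · √(π/(2γ)), odd powers → 0; here √(π/(2γ)) = 0.71882. Differentiate with the product rule, d/dx e^(−γx²) = −2γx·e^(−γx²).
State is unnormalized: ∫|φ|² dx = 0.059114, and ∫φ*·(−ħ²/2m · φ'') dx = 0.29047, so ⟨T⟩ = 0.29047 / 0.059114.
⟨T⟩ = 4.9138.

4.914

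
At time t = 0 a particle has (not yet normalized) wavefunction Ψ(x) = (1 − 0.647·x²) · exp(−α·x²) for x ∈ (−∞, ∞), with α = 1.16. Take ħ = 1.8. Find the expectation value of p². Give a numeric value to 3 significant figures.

6.82

p² Ψ = −ħ² d²Ψ/dx²; ⟨p²⟩ = −ħ² ∫ Ψ*·Ψ'' dx / ∫|Ψ|² dx.
Expand each integrand as polynomial × e^(−2αx²) and use ∫x^(2j)·e^(−2αx²) dx = (2j−1)!!/(4α)^j · √(π/(2α)), odd powers → 0; here √(π/(2α)) = 1.1637. Differentiate with the product rule, d/dx e^(−αx²) = −2αx·e^(−αx²).
State is unnormalized: ∫|Ψ|² dx = 0.90703, and ∫Ψ*·(−ħ² Ψ'') dx = 6.1885, so ⟨p²⟩ = 6.1885 / 0.90703.
⟨p²⟩ = 6.8228.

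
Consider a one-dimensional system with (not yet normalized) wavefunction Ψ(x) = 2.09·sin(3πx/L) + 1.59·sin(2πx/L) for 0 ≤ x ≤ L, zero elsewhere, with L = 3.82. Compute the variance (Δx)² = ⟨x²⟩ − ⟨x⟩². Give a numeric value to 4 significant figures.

0.5833

Compute ⟨x⟩ and ⟨x²⟩ separately, then (Δx)² = ⟨x²⟩ − ⟨x⟩².
On 0 ≤ x ≤ L (j ≠ l): ∫sin²(jπx/L) dx = L/2, ∫sin(jπx/L)·sin(lπx/L) dx = 0; diagonal moments ∫x·sin²(jπx/L) dx = L²/4, ∫x²·sin²(jπx/L) dx = L³·(1/6 − 1/(4j²π²)); cross terms ∫x·sin(jπx/L)·sin(lπx/L) dx = 0 for j + l even and −4jlL²/(π²(j² − l²)²) for j + l odd, ∫x²·sin(jπx/L)·sin(lπx/L) dx = (−1)^(j+l)·4jlL³/(π²(j² − l²)²); higher powers the same way via product-to-sum and parts.
Normalization: ∫|Ψ|² dx = 13.172.
⟨x⟩ = 1.1938 and ⟨x²⟩ = 2.0085.
(Δx)² = 2.0085 − (1.1938)² = 0.58332.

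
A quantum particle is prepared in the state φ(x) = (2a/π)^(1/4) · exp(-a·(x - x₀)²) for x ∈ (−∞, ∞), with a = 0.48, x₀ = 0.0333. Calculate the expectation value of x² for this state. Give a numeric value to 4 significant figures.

⟨x²⟩ = ∫ x²·|φ|² dx (integrals over the domain).
Gaussian moments (u = x − x₀): ∫u^(2j)·e^(−2au²) du = (2j−1)!!/(4a)^j · √(π/(2a)), odd powers integrate to 0; here √(π/(2a)) = 1.8090.
⟨x²⟩ = 0.52194.

0.5219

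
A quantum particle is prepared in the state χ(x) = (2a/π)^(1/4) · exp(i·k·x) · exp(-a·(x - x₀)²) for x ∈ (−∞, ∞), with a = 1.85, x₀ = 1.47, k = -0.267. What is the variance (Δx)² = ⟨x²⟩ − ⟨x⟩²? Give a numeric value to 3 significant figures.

0.135

Compute ⟨x⟩ and ⟨x²⟩ separately, then (Δx)² = ⟨x²⟩ − ⟨x⟩².
Gaussian moments (u = x − x₀): ∫u^(2j)·e^(−2au²) du = (2j−1)!!/(4a)^j · √(π/(2a)), odd powers integrate to 0; here √(π/(2a)) = 0.92145.
⟨x⟩ = 1.4700 and ⟨x²⟩ = 2.2960.
(Δx)² = 2.2960 − (1.4700)² = 0.13514.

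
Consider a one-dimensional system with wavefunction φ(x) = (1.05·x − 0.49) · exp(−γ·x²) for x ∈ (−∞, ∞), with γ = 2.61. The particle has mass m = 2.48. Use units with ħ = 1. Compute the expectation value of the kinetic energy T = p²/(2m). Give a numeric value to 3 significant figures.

T = −(ħ²/2m) d²/dx², so ⟨T⟩ = −(ħ²/2m) ∫ φ*·φ'' dx / ∫|φ|² dx; with m = 2.48.
Expand each integrand as polynomial × e^(−2γx²) and use ∫x^(2j)·e^(−2γx²) dx = (2j−1)!!/(4γ)^j · √(π/(2γ)), odd powers → 0; here √(π/(2γ)) = 0.77578. Differentiate with the product rule, d/dx e^(−γx²) = −2γx·e^(−γx²).
State is unnormalized: ∫|φ|² dx = 0.26819, and ∫φ*·(−ħ²/2m · φ'') dx = 0.22734, so ⟨T⟩ = 0.22734 / 0.26819.
⟨T⟩ = 0.84770.

0.848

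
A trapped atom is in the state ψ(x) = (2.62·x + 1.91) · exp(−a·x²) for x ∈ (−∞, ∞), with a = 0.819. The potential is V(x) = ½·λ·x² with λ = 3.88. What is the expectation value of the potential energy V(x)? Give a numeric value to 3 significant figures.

1.02

⟨V⟩ = ∫ V(x)·|ψ|² dx / ∫|ψ|² dx.
Expand each integrand as polynomial × e^(−2ax²) and use ∫x^(2j)·e^(−2ax²) dx = (2j−1)!!/(4a)^j · √(π/(2a)), odd powers → 0; here √(π/(2a)) = 1.3849.
State is unnormalized: ∫|ψ|² dx = 7.9541, and ∫ψ*·V(x)·ψ dx = 8.1472, so ⟨V⟩ = 8.1472 / 7.9541.
⟨V⟩ = 1.0243.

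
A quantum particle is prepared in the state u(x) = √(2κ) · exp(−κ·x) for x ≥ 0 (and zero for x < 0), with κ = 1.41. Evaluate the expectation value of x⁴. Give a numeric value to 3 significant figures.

0.380

⟨x⁴⟩ = ∫ x⁴·|u|² dx (integrals over the domain).
Every integrand reduces to terms xʲ·e^(−2κx) on [0, ∞); use ∫₀^∞ xʲ·e^(−2κx) dx = j!/(2κ)^(j+1).
⟨x⁴⟩ = 0.37950.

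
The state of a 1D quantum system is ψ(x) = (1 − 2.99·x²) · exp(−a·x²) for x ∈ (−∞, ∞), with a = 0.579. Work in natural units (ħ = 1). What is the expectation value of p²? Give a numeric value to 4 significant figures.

p² ψ = −ħ² d²ψ/dx²; ⟨p²⟩ = −ħ² ∫ ψ*·ψ'' dx / ∫|ψ|² dx.
Expand each integrand as polynomial × e^(−2ax²) and use ∫x^(2j)·e^(−2ax²) dx = (2j−1)!!/(4a)^j · √(π/(2a)), odd powers → 0; here √(π/(2a)) = 1.6471. Differentiate with the product rule, d/dx e^(−ax²) = −2ax·e^(−ax²).
State is unnormalized: ∫|ψ|² dx = 5.6300, and ∫ψ*·(−ħ² ψ'') dx = 14.543, so ⟨p²⟩ = 14.543 / 5.6300.
⟨p²⟩ = 2.5830.

2.583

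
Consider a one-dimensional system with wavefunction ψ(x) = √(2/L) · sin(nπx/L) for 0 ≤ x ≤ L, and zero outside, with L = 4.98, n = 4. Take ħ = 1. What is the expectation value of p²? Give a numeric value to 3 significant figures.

6.37

p² ψ = −ħ² d²ψ/dx²; ⟨p²⟩ = −ħ² ∫ ψ*·ψ'' dx.
d/dx sin(nπx/L) = (nπ/L)·cos(nπx/L) and d²/dx² sin(nπx/L) = −(nπ/L)²·sin(nπx/L); on 0 ≤ x ≤ L, ∫sin²(nπx/L) dx = L/2 and ∫sin(nπx/L)·cos(nπx/L) dx = 0.
⟨p²⟩ = 6.3674.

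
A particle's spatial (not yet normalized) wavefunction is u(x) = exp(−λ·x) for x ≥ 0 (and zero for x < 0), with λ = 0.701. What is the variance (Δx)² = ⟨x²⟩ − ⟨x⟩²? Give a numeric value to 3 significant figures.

0.509

Compute ⟨x⟩ and ⟨x²⟩ separately, then (Δx)² = ⟨x²⟩ − ⟨x⟩².
Every integrand reduces to terms xʲ·e^(−2λx) on [0, ∞); use ∫₀^∞ xʲ·e^(−2λx) dx = j!/(2λ)^(j+1).
Normalization: ∫|u|² dx = 0.71327.
⟨x⟩ = 0.71327 and ⟨x²⟩ = 1.0175.
(Δx)² = 1.0175 − (0.71327)² = 0.50875.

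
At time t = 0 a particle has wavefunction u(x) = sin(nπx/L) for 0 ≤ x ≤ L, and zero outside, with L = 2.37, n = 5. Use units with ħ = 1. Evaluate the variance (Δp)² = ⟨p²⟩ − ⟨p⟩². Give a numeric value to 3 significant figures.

43.9

Compute ⟨p⟩ and ⟨p²⟩ separately; (Δp)² = ⟨p²⟩ − ⟨p⟩².
d/dx sin(nπx/L) = (nπ/L)·cos(nπx/L) and d²/dx² sin(nπx/L) = −(nπ/L)²·sin(nπx/L); on 0 ≤ x ≤ L, ∫sin²(nπx/L) dx = L/2 and ∫sin(nπx/L)·cos(nπx/L) dx = 0.
Normalization: ∫|u|² dx = 1.1850.
⟨p⟩ = 0.0000 and ⟨p²⟩ = 43.928.
(Δp)² = 43.928 − (0.0000)² = 43.928.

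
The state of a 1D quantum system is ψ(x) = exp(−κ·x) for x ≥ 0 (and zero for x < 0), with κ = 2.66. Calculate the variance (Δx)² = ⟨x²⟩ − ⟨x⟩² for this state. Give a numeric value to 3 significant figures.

0.0353

Compute ⟨x⟩ and ⟨x²⟩ separately, then (Δx)² = ⟨x²⟩ − ⟨x⟩².
Every integrand reduces to terms xʲ·e^(−2κx) on [0, ∞); use ∫₀^∞ xʲ·e^(−2κx) dx = j!/(2κ)^(j+1).
Normalization: ∫|ψ|² dx = 0.18797.
⟨x⟩ = 0.18797 and ⟨x²⟩ = 0.070665.
(Δx)² = 0.070665 − (0.18797)² = 0.035333.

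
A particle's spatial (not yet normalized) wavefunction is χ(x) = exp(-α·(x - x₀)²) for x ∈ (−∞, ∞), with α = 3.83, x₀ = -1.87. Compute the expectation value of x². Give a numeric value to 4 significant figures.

3.562

⟨x²⟩ = ∫ x²·|χ|² dx / ∫|χ|² dx (integrals over the domain).
Gaussian moments (u = x − x₀): ∫u^(2j)·e^(−2αu²) du = (2j−1)!!/(4α)^j · √(π/(2α)), odd powers integrate to 0; here √(π/(2α)) = 0.64041.
State is unnormalized: ∫|χ|² dx = 0.64041, and ∫χ*·x²·χ dx = 2.2813, so ⟨x²⟩ = 2.2813 / 0.64041.
⟨x²⟩ = 3.5622.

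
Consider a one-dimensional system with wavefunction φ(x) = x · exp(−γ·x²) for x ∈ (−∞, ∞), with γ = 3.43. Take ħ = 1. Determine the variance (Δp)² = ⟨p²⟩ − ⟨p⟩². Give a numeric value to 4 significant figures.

10.29

Compute ⟨p⟩ and ⟨p²⟩ separately; (Δp)² = ⟨p²⟩ − ⟨p⟩².
Expand each integrand as polynomial × e^(−2γx²) and use ∫x^(2j)·e^(−2γx²) dx = (2j−1)!!/(4γ)^j · √(π/(2γ)), odd powers → 0; here √(π/(2γ)) = 0.67673. Differentiate with the product rule, d/dx e^(−γx²) = −2γx·e^(−γx²).
Normalization: ∫|φ|² dx = 0.049324.
⟨p⟩ = 0.0000 and ⟨p²⟩ = 10.290.
(Δp)² = 10.290 − (0.0000)² = 10.290.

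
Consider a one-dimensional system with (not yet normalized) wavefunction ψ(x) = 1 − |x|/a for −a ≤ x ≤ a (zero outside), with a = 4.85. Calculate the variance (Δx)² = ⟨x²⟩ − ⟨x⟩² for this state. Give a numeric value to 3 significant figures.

Compute ⟨x⟩ and ⟨x²⟩ separately, then (Δx)² = ⟨x²⟩ − ⟨x⟩².
ψ is even, so ∫ over [−a, a] = 2∫₀ᵃ with ψ = 1 − x/a there: ∫₀ᵃ (1 − x/a)² dx = a/3, ∫₀ᵃ x²(1 − x/a)² dx = a³/30, ∫₀ᵃ x⁴(1 − x/a)² dx = a⁵/105.
Normalization: ∫|ψ|² dx = 3.2333.
⟨x⟩ = 0.0000 and ⟨x²⟩ = 2.3523.
(Δx)² = 2.3523 − (0.0000)² = 2.3523.

2.35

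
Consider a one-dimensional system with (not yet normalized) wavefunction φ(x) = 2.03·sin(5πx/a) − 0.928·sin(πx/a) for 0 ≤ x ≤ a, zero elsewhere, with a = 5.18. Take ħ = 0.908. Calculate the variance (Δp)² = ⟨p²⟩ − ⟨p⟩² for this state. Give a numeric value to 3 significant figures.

6.32

Compute ⟨p⟩ and ⟨p²⟩ separately; (Δp)² = ⟨p²⟩ − ⟨p⟩².
d²/dx² sin(jπx/a) = −(jπ/a)²·sin(jπx/a); on 0 ≤ x ≤ a, ∫sin²(jπx/a) dx = a/2 and ∫sin(jπx/a)·sin(lπx/a) dx = 0 for j ≠ l, so only diagonal terms survive in ∫|φ|² and ∫φ·φ″; ∫φ·φ′ dx = [φ²/2] between the walls = 0.
Normalization: ∫|φ|² dx = 12.904.
⟨p⟩ = 0.0000 and ⟨p²⟩ = 6.3234.
(Δp)² = 6.3234 − (0.0000)² = 6.3234.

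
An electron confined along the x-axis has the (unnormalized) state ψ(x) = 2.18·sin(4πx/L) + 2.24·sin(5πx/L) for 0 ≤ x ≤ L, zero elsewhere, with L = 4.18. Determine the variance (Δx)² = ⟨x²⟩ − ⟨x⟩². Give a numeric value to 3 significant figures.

0.712

Compute ⟨x⟩ and ⟨x²⟩ separately, then (Δx)² = ⟨x²⟩ − ⟨x⟩².
On 0 ≤ x ≤ L (j ≠ l): ∫sin²(jπx/L) dx = L/2, ∫sin(jπx/L)·sin(lπx/L) dx = 0; diagonal moments ∫x·sin²(jπx/L) dx = L²/4, ∫x²·sin²(jπx/L) dx = L³·(1/6 − 1/(4j²π²)); cross terms ∫x·sin(jπx/L)·sin(lπx/L) dx = 0 for j + l even and −4jlL²/(π²(j² − l²)²) for j + l odd, ∫x²·sin(jπx/L)·sin(lπx/L) dx = (−1)^(j+l)·4jlL³/(π²(j² − l²)²); higher powers the same way via product-to-sum and parts.
Normalization: ∫|ψ|² dx = 20.419.
⟨x⟩ = 1.2537 and ⟨x²⟩ = 2.2834.
(Δx)² = 2.2834 − (1.2537)² = 0.71158.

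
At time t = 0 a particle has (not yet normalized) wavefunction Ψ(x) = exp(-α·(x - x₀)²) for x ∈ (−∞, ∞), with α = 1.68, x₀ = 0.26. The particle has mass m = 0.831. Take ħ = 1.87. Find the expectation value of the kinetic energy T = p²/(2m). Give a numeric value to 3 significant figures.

3.53

T = −(ħ²/2m) d²/dx², so ⟨T⟩ = −(ħ²/2m) ∫ Ψ*·Ψ'' dx / ∫|Ψ|² dx; with m = 0.831.
Gaussian moments (u = x − x₀): ∫u^(2j)·e^(−2αu²) du = (2j−1)!!/(4α)^j · √(π/(2α)), odd powers integrate to 0; here √(π/(2α)) = 0.96695. Derivatives: d/dx e^(−αu²) = −2αu·e^(−αu²), d²/dx² e^(−αu²) = (4α²u² − 2α)·e^(−αu²).
State is unnormalized: ∫|Ψ|² dx = 0.96695, and ∫Ψ*·(−ħ²/2m · Ψ'') dx = 3.4180, so ⟨T⟩ = 3.4180 / 0.96695.
⟨T⟩ = 3.5348.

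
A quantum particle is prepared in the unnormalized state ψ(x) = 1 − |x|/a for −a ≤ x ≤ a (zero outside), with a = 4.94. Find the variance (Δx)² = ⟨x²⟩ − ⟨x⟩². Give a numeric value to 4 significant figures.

Compute ⟨x⟩ and ⟨x²⟩ separately, then (Δx)² = ⟨x²⟩ − ⟨x⟩².
ψ is even, so ∫ over [−a, a] = 2∫₀ᵃ with ψ = 1 − x/a there: ∫₀ᵃ (1 − x/a)² dx = a/3, ∫₀ᵃ x²(1 − x/a)² dx = a³/30, ∫₀ᵃ x⁴(1 − x/a)² dx = a⁵/105.
Normalization: ∫|ψ|² dx = 3.2933.
⟨x⟩ = 0.0000 and ⟨x²⟩ = 2.4404.
(Δx)² = 2.4404 − (0.0000)² = 2.4404.

2.440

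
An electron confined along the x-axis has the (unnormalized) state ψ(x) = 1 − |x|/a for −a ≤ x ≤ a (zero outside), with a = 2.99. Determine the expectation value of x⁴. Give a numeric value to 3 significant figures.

2.28

⟨x⁴⟩ = ∫ x⁴·|ψ|² dx / ∫|ψ|² dx (integrals over the domain).
ψ is even, so ∫ over [−a, a] = 2∫₀ᵃ with ψ = 1 − x/a there: ∫₀ᵃ (1 − x/a)² dx = a/3, ∫₀ᵃ x²(1 − x/a)² dx = a³/30, ∫₀ᵃ x⁴(1 − x/a)² dx = a⁵/105.
State is unnormalized: ∫|ψ|² dx = 1.9933, and ∫ψ*·x⁴·ψ dx = 4.5519, so ⟨x⁴⟩ = 4.5519 / 1.9933.
⟨x⁴⟩ = 2.2836.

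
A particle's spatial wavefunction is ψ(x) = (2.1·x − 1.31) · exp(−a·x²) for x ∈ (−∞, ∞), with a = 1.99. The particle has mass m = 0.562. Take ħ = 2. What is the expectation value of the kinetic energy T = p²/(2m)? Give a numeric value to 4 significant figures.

T = −(ħ²/2m) d²/dx², so ⟨T⟩ = −(ħ²/2m) ∫ ψ*·ψ'' dx / ∫|ψ|² dx; with m = 0.562.
Expand each integrand as polynomial × e^(−2ax²) and use ∫x^(2j)·e^(−2ax²) dx = (2j−1)!!/(4a)^j · √(π/(2a)), odd powers → 0; here √(π/(2a)) = 0.88845. Differentiate with the product rule, d/dx e^(−ax²) = −2ax·e^(−ax²).
State is unnormalized: ∫|ψ|² dx = 2.0169, and ∫ψ*·(−ħ²/2m · ψ'') dx = 21.255, so ⟨T⟩ = 21.255 / 2.0169.
⟨T⟩ = 10.538.

10.54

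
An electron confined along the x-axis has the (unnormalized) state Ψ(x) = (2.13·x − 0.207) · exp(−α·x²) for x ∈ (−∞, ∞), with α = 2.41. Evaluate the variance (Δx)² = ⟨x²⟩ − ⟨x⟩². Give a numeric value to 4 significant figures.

Compute ⟨x⟩ and ⟨x²⟩ separately, then (Δx)² = ⟨x²⟩ − ⟨x⟩².
Expand each integrand as polynomial × e^(−2αx²) and use ∫x^(2j)·e^(−2αx²) dx = (2j−1)!!/(4α)^j · √(π/(2α)), odd powers → 0; here √(π/(2α)) = 0.80733.
Normalization: ∫|Ψ|² dx = 0.41455.
⟨x⟩ = -0.17815 and ⟨x²⟩ = 0.29389.
(Δx)² = 0.29389 − (-0.17815)² = 0.26215.

0.2622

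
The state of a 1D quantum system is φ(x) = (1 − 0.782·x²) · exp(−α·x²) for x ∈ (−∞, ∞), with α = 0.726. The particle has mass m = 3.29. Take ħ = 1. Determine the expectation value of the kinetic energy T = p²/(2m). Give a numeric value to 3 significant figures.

T = −(ħ²/2m) d²/dx², so ⟨T⟩ = −(ħ²/2m) ∫ φ*·φ'' dx / ∫|φ|² dx; with m = 3.29.
Expand each integrand as polynomial × e^(−2αx²) and use ∫x^(2j)·e^(−2αx²) dx = (2j−1)!!/(4α)^j · √(π/(2α)), odd powers → 0; here √(π/(2α)) = 1.4709. Differentiate with the product rule, d/dx e^(−αx²) = −2αx·e^(−αx²).
State is unnormalized: ∫|φ|² dx = 0.99872, and ∫φ*·(−ħ²/2m · φ'') dx = 0.33208, so ⟨T⟩ = 0.33208 / 0.99872.
⟨T⟩ = 0.33250.

0.333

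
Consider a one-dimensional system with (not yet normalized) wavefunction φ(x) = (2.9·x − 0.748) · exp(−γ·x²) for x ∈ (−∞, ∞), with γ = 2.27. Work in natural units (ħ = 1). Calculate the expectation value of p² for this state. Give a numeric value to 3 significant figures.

5.10

p² φ = −ħ² d²φ/dx²; ⟨p²⟩ = −ħ² ∫ φ*·φ'' dx / ∫|φ|² dx.
Expand each integrand as polynomial × e^(−2γx²) and use ∫x^(2j)·e^(−2γx²) dx = (2j−1)!!/(4γ)^j · √(π/(2γ)), odd powers → 0; here √(π/(2γ)) = 0.83185. Differentiate with the product rule, d/dx e^(−γx²) = −2γx·e^(−γx²).
State is unnormalized: ∫|φ|² dx = 1.2359, and ∫φ*·(−ħ² φ'') dx = 6.3034, so ⟨p²⟩ = 6.3034 / 1.2359.
⟨p²⟩ = 5.1003.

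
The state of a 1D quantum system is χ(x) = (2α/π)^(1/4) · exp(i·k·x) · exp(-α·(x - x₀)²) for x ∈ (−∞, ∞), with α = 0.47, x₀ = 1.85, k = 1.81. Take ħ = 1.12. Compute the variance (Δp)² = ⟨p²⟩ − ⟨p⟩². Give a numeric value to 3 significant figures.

Compute ⟨p⟩ and ⟨p²⟩ separately; (Δp)² = ⟨p²⟩ − ⟨p⟩².
Gaussian moments (u = x − x₀): ∫u^(2j)·e^(−2αu²) du = (2j−1)!!/(4α)^j · √(π/(2α)), odd powers integrate to 0; here √(π/(2α)) = 1.8281. Derivatives: χ′ = (ik − 2αu)·χ, χ″ = ((ik − 2αu)² − 2α)·χ; the odd-in-u pieces drop out.
⟨p⟩ = 2.0272 and ⟨p²⟩ = 4.6991.
(Δp)² = 4.6991 − (2.0272)² = 0.58957.

0.590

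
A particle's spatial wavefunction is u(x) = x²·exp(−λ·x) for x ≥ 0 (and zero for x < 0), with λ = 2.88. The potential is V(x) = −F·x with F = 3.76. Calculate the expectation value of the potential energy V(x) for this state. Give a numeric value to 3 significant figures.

⟨V⟩ = ∫ V(x)·|u|² dx / ∫|u|² dx.
Every integrand reduces to terms xʲ·e^(−2λx) on [0, ∞); use ∫₀^∞ xʲ·e^(−2λx) dx = j!/(2λ)^(j+1).
State is unnormalized: ∫|u|² dx = 0.0037853, and ∫u*·V(x)·u dx = -0.012355, so ⟨V⟩ = -0.012355 / 0.0037853.
⟨V⟩ = -3.2639.

-3.26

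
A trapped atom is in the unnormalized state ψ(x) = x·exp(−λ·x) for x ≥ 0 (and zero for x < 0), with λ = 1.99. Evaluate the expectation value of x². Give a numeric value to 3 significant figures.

0.758

⟨x²⟩ = ∫ x²·|ψ|² dx / ∫|ψ|² dx (integrals over the domain).
Every integrand reduces to terms xʲ·e^(−2λx) on [0, ∞); use ∫₀^∞ xʲ·e^(−2λx) dx = j!/(2λ)^(j+1).
State is unnormalized: ∫|ψ|² dx = 0.031723, and ∫ψ*·x²·ψ dx = 0.024032, so ⟨x²⟩ = 0.024032 / 0.031723.
⟨x²⟩ = 0.75756.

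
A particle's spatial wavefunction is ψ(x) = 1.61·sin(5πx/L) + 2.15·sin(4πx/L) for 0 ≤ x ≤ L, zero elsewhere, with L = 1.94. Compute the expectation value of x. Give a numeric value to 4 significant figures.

⟨x⟩ = ∫ x·|ψ|² dx / ∫|ψ|² dx (integrals over the domain).
On 0 ≤ x ≤ L (j ≠ l): ∫sin²(jπx/L) dx = L/2, ∫sin(jπx/L)·sin(lπx/L) dx = 0; diagonal moments ∫x·sin²(jπx/L) dx = L²/4, ∫x²·sin²(jπx/L) dx = L³·(1/6 − 1/(4j²π²)); cross terms ∫x·sin(jπx/L)·sin(lπx/L) dx = 0 for j + l even and −4jlL²/(π²(j² − l²)²) for j + l odd, ∫x²·sin(jπx/L)·sin(lπx/L) dx = (−1)^(j+l)·4jlL³/(π²(j² − l²)²); higher powers the same way via product-to-sum and parts.
State is unnormalized: ∫|ψ|² dx = 6.9982, and ∫ψ*·x·ψ dx = 4.1808, so ⟨x⟩ = 4.1808 / 6.9982.
⟨x⟩ = 0.59742.

0.5974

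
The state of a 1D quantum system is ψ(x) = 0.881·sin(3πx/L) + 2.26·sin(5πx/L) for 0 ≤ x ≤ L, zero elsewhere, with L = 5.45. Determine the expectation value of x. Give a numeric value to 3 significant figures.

2.73

⟨x⟩ = ∫ x·|ψ|² dx / ∫|ψ|² dx (integrals over the domain).
On 0 ≤ x ≤ L (j ≠ l): ∫sin²(jπx/L) dx = L/2, ∫sin(jπx/L)·sin(lπx/L) dx = 0; diagonal moments ∫x·sin²(jπx/L) dx = L²/4, ∫x²·sin²(jπx/L) dx = L³·(1/6 − 1/(4j²π²)); cross terms ∫x·sin(jπx/L)·sin(lπx/L) dx = 0 for j + l even and −4jlL²/(π²(j² − l²)²) for j + l odd, ∫x²·sin(jπx/L)·sin(lπx/L) dx = (−1)^(j+l)·4jlL³/(π²(j² − l²)²); higher powers the same way via product-to-sum and parts.
State is unnormalized: ∫|ψ|² dx = 16.033, and ∫ψ*·x·ψ dx = 43.691, so ⟨x⟩ = 43.691 / 16.033.
⟨x⟩ = 2.7250.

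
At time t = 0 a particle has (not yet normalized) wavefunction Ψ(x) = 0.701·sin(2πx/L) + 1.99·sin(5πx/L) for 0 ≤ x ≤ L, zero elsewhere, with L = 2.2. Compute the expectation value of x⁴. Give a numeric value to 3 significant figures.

⟨x⁴⟩ = ∫ x⁴·|Ψ|² dx / ∫|Ψ|² dx (integrals over the domain).
On 0 ≤ x ≤ L (j ≠ l): ∫sin²(jπx/L) dx = L/2, ∫sin(jπx/L)·sin(lπx/L) dx = 0; diagonal moments ∫x·sin²(jπx/L) dx = L²/4, ∫x²·sin²(jπx/L) dx = L³·(1/6 − 1/(4j²π²)); cross terms ∫x·sin(jπx/L)·sin(lπx/L) dx = 0 for j + l even and −4jlL²/(π²(j² − l²)²) for j + l odd, ∫x²·sin(jπx/L)·sin(lπx/L) dx = (−1)^(j+l)·4jlL³/(π²(j² − l²)²); higher powers the same way via product-to-sum and parts.
State is unnormalized: ∫|Ψ|² dx = 4.8967, and ∫Ψ*·x⁴·Ψ dx = 19.790, so ⟨x⁴⟩ = 19.790 / 4.8967.
⟨x⁴⟩ = 4.0416.

4.04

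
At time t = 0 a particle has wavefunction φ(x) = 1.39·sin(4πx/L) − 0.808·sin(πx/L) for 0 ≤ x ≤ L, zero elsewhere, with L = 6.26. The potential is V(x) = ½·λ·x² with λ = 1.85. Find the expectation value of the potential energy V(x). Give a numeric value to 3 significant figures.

⟨V⟩ = ∫ V(x)·|φ|² dx / ∫|φ|² dx.
On 0 ≤ x ≤ L (j ≠ l): ∫sin²(jπx/L) dx = L/2, ∫sin(jπx/L)·sin(lπx/L) dx = 0; diagonal moments ∫x·sin²(jπx/L) dx = L²/4, ∫x²·sin²(jπx/L) dx = L³·(1/6 − 1/(4j²π²)); cross terms ∫x·sin(jπx/L)·sin(lπx/L) dx = 0 for j + l even and −4jlL²/(π²(j² − l²)²) for j + l odd, ∫x²·sin(jπx/L)·sin(lπx/L) dx = (−1)^(j+l)·4jlL³/(π²(j² − l²)²); higher powers the same way via product-to-sum and parts.
State is unnormalized: ∫|φ|² dx = 8.0909, and ∫φ*·V(x)·φ dx = 96.987, so ⟨V⟩ = 96.987 / 8.0909.
⟨V⟩ = 11.987.

12.0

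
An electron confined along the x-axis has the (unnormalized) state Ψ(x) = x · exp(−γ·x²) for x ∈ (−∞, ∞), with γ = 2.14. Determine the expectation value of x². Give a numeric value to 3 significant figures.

⟨x²⟩ = ∫ x²·|Ψ|² dx / ∫|Ψ|² dx (integrals over the domain).
Expand each integrand as polynomial × e^(−2γx²) and use ∫x^(2j)·e^(−2γx²) dx = (2j−1)!!/(4γ)^j · √(π/(2γ)), odd powers → 0; here √(π/(2γ)) = 0.85675.
State is unnormalized: ∫|Ψ|² dx = 0.10009, and ∫Ψ*·x²·Ψ dx = 0.035077, so ⟨x²⟩ = 0.035077 / 0.10009.
⟨x²⟩ = 0.35047.

0.350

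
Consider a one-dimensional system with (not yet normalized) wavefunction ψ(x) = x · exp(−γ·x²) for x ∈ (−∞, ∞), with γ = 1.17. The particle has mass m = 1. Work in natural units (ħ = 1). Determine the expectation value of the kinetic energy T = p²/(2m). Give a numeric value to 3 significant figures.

T = −(ħ²/2m) d²/dx², so ⟨T⟩ = −(ħ²/2m) ∫ ψ*·ψ'' dx / ∫|ψ|² dx; with m = 1.
Expand each integrand as polynomial × e^(−2γx²) and use ∫x^(2j)·e^(−2γx²) dx = (2j−1)!!/(4γ)^j · √(π/(2γ)), odd powers → 0; here √(π/(2γ)) = 1.1587. Differentiate with the product rule, d/dx e^(−γx²) = −2γx·e^(−γx²).
State is unnormalized: ∫|ψ|² dx = 0.24758, and ∫ψ*·(−ħ²/2m · ψ'') dx = 0.43451, so ⟨T⟩ = 0.43451 / 0.24758.
⟨T⟩ = 1.7550.

1.76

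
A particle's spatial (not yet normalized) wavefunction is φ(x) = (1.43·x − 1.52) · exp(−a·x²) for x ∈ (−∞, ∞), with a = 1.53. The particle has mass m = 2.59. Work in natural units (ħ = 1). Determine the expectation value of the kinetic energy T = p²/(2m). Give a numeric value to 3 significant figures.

T = −(ħ²/2m) d²/dx², so ⟨T⟩ = −(ħ²/2m) ∫ φ*·φ'' dx / ∫|φ|² dx; with m = 2.59.
Expand each integrand as polynomial × e^(−2ax²) and use ∫x^(2j)·e^(−2ax²) dx = (2j−1)!!/(4a)^j · √(π/(2a)), odd powers → 0; here √(π/(2a)) = 1.0132. Differentiate with the product rule, d/dx e^(−ax²) = −2ax·e^(−ax²).
State is unnormalized: ∫|φ|² dx = 2.6796, and ∫φ*·(−ħ²/2m · φ'') dx = 0.99145, so ⟨T⟩ = 0.99145 / 2.6796.
⟨T⟩ = 0.37001.

0.370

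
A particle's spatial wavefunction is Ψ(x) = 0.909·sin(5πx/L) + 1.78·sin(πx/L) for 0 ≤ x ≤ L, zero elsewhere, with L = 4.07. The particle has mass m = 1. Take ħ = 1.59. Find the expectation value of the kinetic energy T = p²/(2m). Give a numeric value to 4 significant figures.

T = −(ħ²/2m) d²/dx², so ⟨T⟩ = −(ħ²/2m) ∫ Ψ*·Ψ'' dx / ∫|Ψ|² dx; with m = 1.
d²/dx² sin(jπx/L) = −(jπ/L)²·sin(jπx/L); on 0 ≤ x ≤ L, ∫sin²(jπx/L) dx = L/2 and ∫sin(jπx/L)·sin(lπx/L) dx = 0 for j ≠ l, so only diagonal terms survive in ∫|Ψ|² and ∫Ψ·Ψ″; ∫Ψ·Ψ′ dx = [Ψ²/2] between the walls = 0.
State is unnormalized: ∫|Ψ|² dx = 8.1292, and ∫Ψ*·(−ħ²/2m · Ψ'') dx = 36.516, so ⟨T⟩ = 36.516 / 8.1292.
⟨T⟩ = 4.4919.

4.492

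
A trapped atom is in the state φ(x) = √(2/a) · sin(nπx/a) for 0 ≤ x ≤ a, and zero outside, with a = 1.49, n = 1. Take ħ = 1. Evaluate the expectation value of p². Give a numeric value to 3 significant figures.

4.45

p² φ = −ħ² d²φ/dx²; ⟨p²⟩ = −ħ² ∫ φ*·φ'' dx.
d/dx sin(nπx/a) = (nπ/a)·cos(nπx/a) and d²/dx² sin(nπx/a) = −(nπ/a)²·sin(nπx/a); on 0 ≤ x ≤ a, ∫sin²(nπx/a) dx = a/2 and ∫sin(nπx/a)·cos(nπx/a) dx = 0.
⟨p²⟩ = 4.4456.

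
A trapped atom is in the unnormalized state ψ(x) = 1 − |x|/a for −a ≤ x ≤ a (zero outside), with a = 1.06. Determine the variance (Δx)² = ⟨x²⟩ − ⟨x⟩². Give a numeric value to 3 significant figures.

Compute ⟨x⟩ and ⟨x²⟩ separately, then (Δx)² = ⟨x²⟩ − ⟨x⟩².
ψ is even, so ∫ over [−a, a] = 2∫₀ᵃ with ψ = 1 − x/a there: ∫₀ᵃ (1 − x/a)² dx = a/3, ∫₀ᵃ x²(1 − x/a)² dx = a³/30, ∫₀ᵃ x⁴(1 − x/a)² dx = a⁵/105.
Normalization: ∫|ψ|² dx = 0.70667.
⟨x⟩ = 0.0000 and ⟨x²⟩ = 0.11236.
(Δx)² = 0.11236 − (0.0000)² = 0.11236.

0.112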